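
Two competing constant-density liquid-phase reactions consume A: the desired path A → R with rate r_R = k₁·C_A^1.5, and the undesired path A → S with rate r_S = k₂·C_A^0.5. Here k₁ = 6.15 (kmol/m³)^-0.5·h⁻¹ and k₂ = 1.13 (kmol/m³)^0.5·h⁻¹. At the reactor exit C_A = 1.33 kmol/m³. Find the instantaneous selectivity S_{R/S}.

7.24

S_{R/S} = r_R/r_S = (k₁·C_A^1.5)/(k₂·C_A^0.5) = (k₁/k₂)·C_A.
= (6.15×1.330^1.5) / (1.13×1.330^0.5) = 9.433/1.303 = 7.24.
Since the desired path is higher order in A, keeping C_A high (PFR or concentrated feed) favours R.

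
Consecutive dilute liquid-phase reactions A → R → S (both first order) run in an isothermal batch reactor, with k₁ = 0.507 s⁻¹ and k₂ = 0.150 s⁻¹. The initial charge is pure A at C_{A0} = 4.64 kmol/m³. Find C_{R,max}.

2.78 kmol/m³

Evaluating C_R at t_opt = ln(k₂/k₁)/(k₂−k₁) gives C_{R,max}/C_{A0} = (k₁/k₂)^[k₂/(k₂−k₁)].
= (0.507/0.150)^(0.150/(0.150−0.507)) = (3.380)^(-0.4202) = 0.5995.
C_{R,max} = 0.5995×4.64 = 2.78 kmol/m³.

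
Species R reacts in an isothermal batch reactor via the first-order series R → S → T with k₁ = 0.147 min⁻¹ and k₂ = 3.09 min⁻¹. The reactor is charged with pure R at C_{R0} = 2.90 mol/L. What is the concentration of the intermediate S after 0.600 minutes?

The intermediate concentration in a first-order A→B→C sequence is C_S = k₁C_{R0}(e^(−k₁t) − e^(−k₂t))/(k₂−k₁).
e^(−k₁t) = e^(−0.147×0.600) = e^(−0.08820) = 0.9156; e^(−k₂t) = e^(−1.854) = 0.1566.
C_S = 0.147×2.90/(3.09−0.147) × (0.9156−0.1566) = 0.1449×0.7590 = 0.1099 mol/L.

0.110 mol/L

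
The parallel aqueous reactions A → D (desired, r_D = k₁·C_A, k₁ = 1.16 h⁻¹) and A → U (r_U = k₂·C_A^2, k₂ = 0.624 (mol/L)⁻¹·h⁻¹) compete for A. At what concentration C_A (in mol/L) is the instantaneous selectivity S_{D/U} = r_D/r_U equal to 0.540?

3.44 mol/L

S_{D/U} = (k₁/k₂)·C_A⁻¹ ⇒ C_A = (S·k₂/k₁)^(-1).
= (0.540×0.624/1.16)^(-1) = (0.2905)^(-1) = 3.44 mol/L.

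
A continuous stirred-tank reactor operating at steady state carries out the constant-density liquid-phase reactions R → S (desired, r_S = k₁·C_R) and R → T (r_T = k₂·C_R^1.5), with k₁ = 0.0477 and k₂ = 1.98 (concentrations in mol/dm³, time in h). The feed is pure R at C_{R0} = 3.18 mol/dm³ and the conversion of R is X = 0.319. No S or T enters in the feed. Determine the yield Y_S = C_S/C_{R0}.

Exit C_R = C_{R0}(1−X) = 3.18×0.681 = 2.166 mol/dm³.
Rates in a CSTR are evaluated at the outlet concentration: r_S = 0.0477×2.166 = 0.1033, r_T = 1.98×2.166^1.5 = 6.310.
Fraction of consumed R going to S: r_S/(r_S+r_T) = 0.01611.
C_S = 0.01611·C_{R0}·X = 0.01611×3.18×0.319 = 0.0163 mol/dm³; Y_S = C_S/C_{R0} = 0.00514.

0.00514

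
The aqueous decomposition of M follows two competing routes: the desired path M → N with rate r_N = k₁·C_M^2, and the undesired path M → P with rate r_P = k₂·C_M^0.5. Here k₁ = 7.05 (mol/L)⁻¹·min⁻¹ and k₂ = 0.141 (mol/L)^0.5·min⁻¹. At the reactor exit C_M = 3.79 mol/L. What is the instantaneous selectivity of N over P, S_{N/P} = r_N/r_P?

S_{N/P} = r_N/r_P = (k₁·C_M^2)/(k₂·C_M^0.5) = (k₁/k₂)·C_M^1.5.
= (7.05×3.790^2) / (0.141×3.790^0.5) = 101.3/0.2745 = 369.

369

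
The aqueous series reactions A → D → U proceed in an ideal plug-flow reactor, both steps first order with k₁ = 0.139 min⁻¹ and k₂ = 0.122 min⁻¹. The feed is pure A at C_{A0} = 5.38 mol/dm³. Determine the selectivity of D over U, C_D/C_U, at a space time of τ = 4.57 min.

Solving the coupled first-order balances gives C_D(τ) = [k₁/(k₂−k₁)]·C_{A0}·(e^(−k₁τ) − e^(−k₂τ)).
e^(−k₁τ) = e^(−0.139×4.57) = e^(−0.6352) = 0.5298; e^(−k₂τ) = e^(−0.5575) = 0.5726.
C_D = 0.139×5.38/(0.122−0.139) × (0.5298−0.5726) = (-43.99)×(-0.04280) = 1.883 mol/dm³.
C_A = C_{A0}e^(−k₁τ) = 2.850 mol/dm³, so C_U = C_{A0}−C_A−C_D = 0.6468 mol/dm³; C_D/C_U = 2.91.

2.91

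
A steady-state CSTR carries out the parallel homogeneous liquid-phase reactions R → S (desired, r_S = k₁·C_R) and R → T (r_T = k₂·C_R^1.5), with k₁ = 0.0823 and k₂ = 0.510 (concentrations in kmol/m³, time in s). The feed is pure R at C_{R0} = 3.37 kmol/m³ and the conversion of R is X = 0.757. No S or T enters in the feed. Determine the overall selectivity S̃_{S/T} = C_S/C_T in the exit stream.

0.178

Exit C_R = C_{R0}(1−X) = 3.37×0.243 = 0.8189 kmol/m³.
In a CSTR the entire volume is at exit conditions, so r_S = 0.0823×0.8189 = 0.06740 and r_T = 0.510×0.8189^1.5 = 0.3779.
Overall selectivity = C_S/C_T = r_Sτ/(r_Tτ) = r_S/r_T = 0.178.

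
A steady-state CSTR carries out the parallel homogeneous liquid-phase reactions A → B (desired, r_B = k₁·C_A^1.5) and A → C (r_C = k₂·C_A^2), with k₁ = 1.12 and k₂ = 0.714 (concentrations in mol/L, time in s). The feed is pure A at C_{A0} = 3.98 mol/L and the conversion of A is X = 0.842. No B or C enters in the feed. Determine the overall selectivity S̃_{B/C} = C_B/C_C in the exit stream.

1.98

Exit C_A = C_{A0}(1−X) = 3.98×0.158 = 0.6288 mol/L.
Rates in a CSTR are evaluated at the outlet concentration: r_B = 1.12×0.6288^1.5 = 0.5585, r_C = 0.714×0.6288^2 = 0.2823.
Overall selectivity = C_B/C_C = r_Bτ/(r_Cτ) = r_B/r_C = 1.98.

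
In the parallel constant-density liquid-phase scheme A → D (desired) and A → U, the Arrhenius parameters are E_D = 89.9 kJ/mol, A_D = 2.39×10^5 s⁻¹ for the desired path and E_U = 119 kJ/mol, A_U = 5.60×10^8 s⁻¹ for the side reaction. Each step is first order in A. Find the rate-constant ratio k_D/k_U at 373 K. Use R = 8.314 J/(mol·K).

5.08

Since both paths have the same order in A, the concentration cancels and S_{D/U} = k_D/k_U = (A_D/A_U)·exp[(E_U−E_D)/(RT)].
(E_U−E_D)/(RT) = (119−89.9)×10³/(8.314×373) = 29100/3101 = 9.384.
k_D/k_U = (2.39×10^5/5.60×10^8)·exp(9.384) = 4.268×10^-4 × 11893 = 5.08.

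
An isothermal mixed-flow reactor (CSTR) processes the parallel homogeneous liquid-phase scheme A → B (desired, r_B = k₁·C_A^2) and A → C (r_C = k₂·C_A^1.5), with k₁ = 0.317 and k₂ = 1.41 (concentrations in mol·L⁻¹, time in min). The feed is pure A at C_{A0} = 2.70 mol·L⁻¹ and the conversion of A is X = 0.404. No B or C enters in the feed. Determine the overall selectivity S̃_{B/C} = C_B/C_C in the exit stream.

Exit C_A = C_{A0}(1−X) = 2.70×0.596 = 1.609 mol·L⁻¹.
A CSTR operates uniformly at the exit composition, giving r_B = 0.8209 and r_C = 2.878 (each k·C_A^n at C_A = 1.609).
Overall selectivity = C_B/C_C = r_Bτ/(r_Cτ) = r_B/r_C = 0.285.

0.285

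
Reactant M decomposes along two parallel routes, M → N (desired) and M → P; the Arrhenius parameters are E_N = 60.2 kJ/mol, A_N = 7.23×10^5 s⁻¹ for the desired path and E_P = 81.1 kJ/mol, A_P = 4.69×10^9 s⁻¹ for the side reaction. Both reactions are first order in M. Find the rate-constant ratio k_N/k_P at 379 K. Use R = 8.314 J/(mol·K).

With equal orders, S_{N/P} = k_N/k_P = (A_N/A_P)·exp[(E_P−E_N)/(RT)].
(E_P−E_N)/(RT) = (81.1−60.2)×10³/(8.314×379) = 20900/3151 = 6.633.
k_N/k_P = (7.23×10^5/4.69×10^9)·exp(6.633) = 1.542×10^-4 × 759.6 = 0.117.

0.117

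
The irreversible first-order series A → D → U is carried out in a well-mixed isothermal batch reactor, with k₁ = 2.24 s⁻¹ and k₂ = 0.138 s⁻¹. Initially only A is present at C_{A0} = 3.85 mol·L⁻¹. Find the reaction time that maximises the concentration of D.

1.33 s

For first-order series the maximum of C_D occurs at t_opt = ln(k₂/k₁)/(k₂−k₁).
= ln(0.138/2.24)/(0.138−2.24) = ln(0.06161)/-2.102 = -2.787/-2.102 = 1.33 s.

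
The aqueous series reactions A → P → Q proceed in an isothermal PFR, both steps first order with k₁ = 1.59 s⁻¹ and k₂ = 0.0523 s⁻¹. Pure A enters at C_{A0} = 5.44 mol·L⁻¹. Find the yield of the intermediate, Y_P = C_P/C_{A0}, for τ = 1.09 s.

0.794

Solving the coupled first-order balances gives C_P(τ) = [k₁/(k₂−k₁)]·C_{A0}·(e^(−k₁τ) − e^(−k₂τ)).
e^(−k₁τ) = e^(−1.59×1.09) = e^(−1.733) = 0.1767; e^(−k₂τ) = e^(−0.05701) = 0.9446.
C_P = 1.59×5.44/(0.0523−1.59) × (0.1767−0.9446) = (-5.625)×(-0.7679) = 4.319 mol·L⁻¹.
Y_P = C_P/C_{A0} = 4.319/5.44 = 0.794.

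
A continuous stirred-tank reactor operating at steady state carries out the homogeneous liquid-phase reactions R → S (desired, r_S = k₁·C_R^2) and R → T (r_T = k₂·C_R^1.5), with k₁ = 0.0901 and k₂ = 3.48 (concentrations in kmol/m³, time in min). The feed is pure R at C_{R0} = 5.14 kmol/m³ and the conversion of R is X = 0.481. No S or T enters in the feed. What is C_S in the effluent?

Exit C_R = C_{R0}(1−X) = 5.14×0.519 = 2.668 kmol/m³.
In a CSTR the entire volume is at exit conditions, so r_S = 0.0901×2.668^2 = 0.6412 and r_T = 3.48×2.668^1.5 = 15.16.
Fraction of consumed R going to S: r_S/(r_S+r_T) = 0.04057.
C_S = 0.04057·C_{R0}·X = 0.04057×5.14×0.481 = 0.100 kmol/m³.

0.100 kmol/m³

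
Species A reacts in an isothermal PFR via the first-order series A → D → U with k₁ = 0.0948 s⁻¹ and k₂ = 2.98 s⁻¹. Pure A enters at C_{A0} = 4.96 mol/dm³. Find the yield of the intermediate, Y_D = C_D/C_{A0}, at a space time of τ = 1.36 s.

For first-order series with pure A initially, C_D(τ) = k₁C_{A0}/(k₂−k₁)·(e^(−k₁τ) − e^(−k₂τ)).
e^(−k₁τ) = e^(−0.0948×1.36) = e^(−0.1289) = 0.8790; e^(−k₂τ) = e^(−4.053) = 0.01737.
C_D = 0.0948×4.96/(2.98−0.0948) × (0.8790−0.01737) = 0.1630×0.8617 = 0.1404 mol/dm³.
Y_D = C_D/C_{A0} = 0.1404/4.96 = 0.0283.

0.0283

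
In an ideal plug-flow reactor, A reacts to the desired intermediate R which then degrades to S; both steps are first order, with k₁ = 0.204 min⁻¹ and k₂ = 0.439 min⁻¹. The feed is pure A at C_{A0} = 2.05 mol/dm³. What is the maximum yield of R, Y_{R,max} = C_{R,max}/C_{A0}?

At the optimum, C_{R,max}/C_{A0} = (k₁/k₂)^[k₂/(k₂−k₁)].
= (0.204/0.439)^(0.439/(0.439−0.204)) = (0.4647)^(1.868) = 0.2389.

0.239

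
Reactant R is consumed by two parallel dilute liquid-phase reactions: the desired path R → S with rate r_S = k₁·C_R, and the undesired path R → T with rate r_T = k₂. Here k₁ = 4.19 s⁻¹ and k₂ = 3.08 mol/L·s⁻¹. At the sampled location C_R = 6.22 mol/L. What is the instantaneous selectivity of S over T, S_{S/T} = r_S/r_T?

8.46

S_{S/T} = r_S/r_T = (k₁·C_R)/(k₂) = (k₁/k₂)·C_R.
= (4.19×6.220) / (3.08) = 26.06/3.080 = 8.46.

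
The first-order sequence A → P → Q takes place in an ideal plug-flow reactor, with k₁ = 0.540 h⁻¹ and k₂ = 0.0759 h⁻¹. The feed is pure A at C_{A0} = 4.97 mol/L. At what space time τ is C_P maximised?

4.23 h

The intermediate peaks when r₁ = r₂, i.e. k₁e^(−k₁τ) = k₂e^(−k₂τ), giving τ_opt = ln(k₂/k₁)/(k₂−k₁).
= ln(0.0759/0.540)/(0.0759−0.540) = ln(0.1406)/-0.4641 = -1.962/-0.4641 = 4.23 h.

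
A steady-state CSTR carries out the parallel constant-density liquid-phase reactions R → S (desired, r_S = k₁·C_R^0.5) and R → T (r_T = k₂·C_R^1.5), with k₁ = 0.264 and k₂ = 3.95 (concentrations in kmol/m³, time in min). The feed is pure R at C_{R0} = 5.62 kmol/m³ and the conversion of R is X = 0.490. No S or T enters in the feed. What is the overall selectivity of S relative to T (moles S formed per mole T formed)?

Exit C_R = C_{R0}(1−X) = 5.62×0.510 = 2.866 kmol/m³.
In a CSTR the entire volume is at exit conditions, so r_S = 0.264×2.866^0.5 = 0.4469 and r_T = 3.95×2.866^1.5 = 19.17.
Overall selectivity = C_S/C_T = r_Sτ/(r_Tτ) = r_S/r_T = 0.0233.

0.0233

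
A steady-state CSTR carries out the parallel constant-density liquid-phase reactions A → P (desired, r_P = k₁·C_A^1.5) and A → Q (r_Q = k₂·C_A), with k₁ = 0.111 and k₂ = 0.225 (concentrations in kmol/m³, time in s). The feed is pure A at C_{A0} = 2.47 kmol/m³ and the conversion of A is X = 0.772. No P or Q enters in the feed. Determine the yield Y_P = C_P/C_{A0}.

0.209

Exit C_A = C_{A0}(1−X) = 2.47×0.228 = 0.5632 kmol/m³.
A CSTR operates uniformly at the exit composition, giving r_P = 0.04691 and r_Q = 0.1267 (each k·C_A^n at C_A = 0.5632).
Fraction of consumed A going to P: r_P/(r_P+r_Q) = 0.2702.
C_P = 0.2702·C_{A0}·X = 0.2702×2.47×0.772 = 0.515 kmol/m³; Y_P = C_P/C_{A0} = 0.209.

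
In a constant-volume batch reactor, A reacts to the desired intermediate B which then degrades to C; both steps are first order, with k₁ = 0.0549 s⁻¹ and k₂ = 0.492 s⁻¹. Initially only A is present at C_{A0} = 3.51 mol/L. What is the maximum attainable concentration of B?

For a first-order series the maximum intermediate yield is C_{B,max}/C_{A0} = (k₁/k₂)^[k₂/(k₂−k₁)].
= (0.0549/0.492)^(0.492/(0.492−0.0549)) = (0.1116)^(1.126) = 0.08472.
C_{B,max} = 0.08472×3.51 = 0.297 mol/L.

0.297 mol/L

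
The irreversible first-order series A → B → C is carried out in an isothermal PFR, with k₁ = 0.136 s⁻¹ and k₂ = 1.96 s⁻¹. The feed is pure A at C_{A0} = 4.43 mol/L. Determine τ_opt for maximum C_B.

1.46 s

For first-order series the maximum of C_B occurs at τ_opt = ln(k₂/k₁)/(k₂−k₁).
= ln(1.96/0.136)/(1.96−0.136) = ln(14.41)/1.824 = 2.668/1.824 = 1.46 s.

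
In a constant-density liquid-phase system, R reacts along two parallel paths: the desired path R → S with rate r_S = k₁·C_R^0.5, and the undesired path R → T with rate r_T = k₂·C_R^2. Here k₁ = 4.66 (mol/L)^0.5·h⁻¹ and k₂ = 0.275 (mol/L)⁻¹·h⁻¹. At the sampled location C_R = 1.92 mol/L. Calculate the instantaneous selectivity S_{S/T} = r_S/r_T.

6.37

S_{S/T} = r_S/r_T = (k₁·C_R^0.5)/(k₂·C_R^2) = (k₁/k₂)·C_R^-1.5.
= (4.66×1.920^0.5) / (0.275×1.920^2) = 6.457/1.014 = 6.37.
The undesired path is higher order in R, so low C_R (CSTR or dilute feed) favours S.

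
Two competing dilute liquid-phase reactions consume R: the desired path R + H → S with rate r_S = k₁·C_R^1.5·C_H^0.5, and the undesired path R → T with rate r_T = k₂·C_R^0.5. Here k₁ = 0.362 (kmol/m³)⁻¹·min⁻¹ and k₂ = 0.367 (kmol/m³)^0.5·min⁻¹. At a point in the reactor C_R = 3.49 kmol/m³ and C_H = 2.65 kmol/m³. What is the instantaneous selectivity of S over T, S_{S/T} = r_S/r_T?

S_{S/T} = r_S/r_T = (k₁·C_R^1.5·C_H^0.5)/(k₂·C_R^0.5) = (k₁/k₂)·C_R·C_H^0.5.
= (0.362×3.490^1.5×2.650^0.5) / (0.367×3.490^0.5) = 3.842/0.6856 = 5.60.
Since the desired path is higher order in R, keeping C_R high (PFR or concentrated feed) favours S.

5.60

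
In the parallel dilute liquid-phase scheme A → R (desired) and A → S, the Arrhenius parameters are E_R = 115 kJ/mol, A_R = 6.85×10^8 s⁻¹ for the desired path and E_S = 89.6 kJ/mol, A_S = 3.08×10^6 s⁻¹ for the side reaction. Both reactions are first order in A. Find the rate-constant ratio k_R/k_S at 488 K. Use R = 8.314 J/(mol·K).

0.425

With equal orders, S_{R/S} = k_R/k_S = (A_R/A_S)·exp[(E_S−E_R)/(RT)].
(E_S−E_R)/(RT) = (89.6−115)×10³/(8.314×488) = -25400/4057 = -6.260.
k_R/k_S = (6.85×10^8/3.08×10^6)·exp(-6.260) = 222.4 × 0.001910 = 0.425.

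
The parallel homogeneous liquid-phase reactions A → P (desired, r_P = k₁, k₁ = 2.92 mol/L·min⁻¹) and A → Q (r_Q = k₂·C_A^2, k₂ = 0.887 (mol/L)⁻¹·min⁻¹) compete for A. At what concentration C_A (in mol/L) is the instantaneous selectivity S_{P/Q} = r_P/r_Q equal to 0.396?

2.88 mol/L

S_{P/Q} = (k₁/k₂)·C_A^-2 ⇒ C_A = (S·k₂/k₁)^(-0.5).
= (0.396×0.887/2.92)^(-0.5) = (0.1203)^(-0.5) = 2.88 mol/L.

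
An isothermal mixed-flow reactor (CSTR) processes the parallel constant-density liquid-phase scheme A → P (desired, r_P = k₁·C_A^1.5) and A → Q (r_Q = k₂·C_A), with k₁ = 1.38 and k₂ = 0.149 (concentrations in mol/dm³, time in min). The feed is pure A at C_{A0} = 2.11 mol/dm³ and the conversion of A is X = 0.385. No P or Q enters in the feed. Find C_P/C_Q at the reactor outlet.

10.6

Exit C_A = C_{A0}(1−X) = 2.11×0.615 = 1.298 mol/dm³.
In a CSTR the entire volume is at exit conditions, so r_P = 1.38×1.298^1.5 = 2.040 and r_Q = 0.149×1.298 = 0.1933.
Overall selectivity = C_P/C_Q = r_Pτ/(r_Qτ) = r_P/r_Q = 10.6.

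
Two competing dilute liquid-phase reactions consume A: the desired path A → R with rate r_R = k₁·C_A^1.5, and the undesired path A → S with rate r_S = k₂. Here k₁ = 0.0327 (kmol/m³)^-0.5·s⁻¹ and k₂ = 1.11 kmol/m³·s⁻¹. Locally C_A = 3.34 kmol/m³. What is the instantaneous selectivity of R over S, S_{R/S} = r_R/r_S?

S_{R/S} = r_R/r_S = (k₁·C_A^1.5)/(k₂) = (k₁/k₂)·C_A^1.5.
= (0.0327×3.340^1.5) / (1.11) = 0.1996/1.110 = 0.180.
Since the desired path is higher order in A, keeping C_A high (PFR or concentrated feed) favours R.

0.180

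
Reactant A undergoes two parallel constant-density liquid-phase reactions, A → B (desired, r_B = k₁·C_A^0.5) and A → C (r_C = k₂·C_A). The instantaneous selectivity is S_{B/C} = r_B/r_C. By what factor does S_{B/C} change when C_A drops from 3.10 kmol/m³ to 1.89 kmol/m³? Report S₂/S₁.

1.28

S_{B/C} = (k₁/k₂)·C_A^-0.5, so S₂/S₁ = (C_{A,2}/C_{A,1})^-0.5.
= (1.89/3.10)^(-0.5) = (0.6097)^(-0.5) = 1.28.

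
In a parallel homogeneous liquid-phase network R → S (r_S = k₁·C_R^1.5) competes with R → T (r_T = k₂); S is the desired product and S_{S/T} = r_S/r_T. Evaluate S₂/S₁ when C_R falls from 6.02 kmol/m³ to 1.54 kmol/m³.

0.129

S_{S/T} = (k₁/k₂)·C_R^1.5, so S₂/S₁ = (C_{R,2}/C_{R,1})^1.5.
= (1.54/6.02)^1.5 = (0.2558)^1.5 = 0.129.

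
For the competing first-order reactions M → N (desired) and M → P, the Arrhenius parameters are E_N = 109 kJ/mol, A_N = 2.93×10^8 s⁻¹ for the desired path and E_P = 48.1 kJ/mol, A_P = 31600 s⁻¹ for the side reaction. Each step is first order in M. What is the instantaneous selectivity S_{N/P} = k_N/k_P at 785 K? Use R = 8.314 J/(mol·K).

0.822

k_N/k_P = (A_N/A_P)·exp[−(E_N−E_P)/(RT)] = (A_N/A_P)·exp[(E_P−E_N)/(RT)].
(E_P−E_N)/(RT) = (48.1−109)×10³/(8.314×785) = -60900/6526 = -9.331.
k_N/k_P = (2.93×10^8/31600)·exp(-9.331) = 9272 × 8.862×10^-5 = 0.822.
Since E_N > E_P, raising the temperature improves selectivity toward N.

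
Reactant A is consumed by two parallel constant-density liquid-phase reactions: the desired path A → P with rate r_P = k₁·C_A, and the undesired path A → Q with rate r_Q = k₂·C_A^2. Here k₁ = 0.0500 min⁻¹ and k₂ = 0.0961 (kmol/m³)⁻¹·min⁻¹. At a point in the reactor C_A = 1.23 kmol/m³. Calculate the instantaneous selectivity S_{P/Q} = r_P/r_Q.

S_{P/Q} = r_P/r_Q = (k₁·C_A)/(k₂·C_A^2) = (k₁/k₂)·C_A⁻¹.
= (0.0500×1.230) / (0.0961×1.230^2) = 0.06150/0.1454 = 0.423.

0.423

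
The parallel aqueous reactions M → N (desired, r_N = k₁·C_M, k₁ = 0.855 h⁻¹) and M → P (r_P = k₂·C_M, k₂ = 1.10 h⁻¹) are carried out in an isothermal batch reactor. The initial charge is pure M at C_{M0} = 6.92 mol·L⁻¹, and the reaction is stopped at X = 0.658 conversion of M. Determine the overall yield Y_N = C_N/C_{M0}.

0.288

C_M = C_{M0}(1−X) = 2.367 mol·L⁻¹.
Both paths are first order in M, so the instantaneous fraction to N is constant: dC_N/d(−C_M) = k₁/(k₁+k₂) = 0.4373.
C_N = 0.4373·(C_{M0}−C_M) = 0.4373×4.553 = 1.99 mol·L⁻¹.
Y_N = C_N/C_{M0} = 1.991/6.92 = 0.288.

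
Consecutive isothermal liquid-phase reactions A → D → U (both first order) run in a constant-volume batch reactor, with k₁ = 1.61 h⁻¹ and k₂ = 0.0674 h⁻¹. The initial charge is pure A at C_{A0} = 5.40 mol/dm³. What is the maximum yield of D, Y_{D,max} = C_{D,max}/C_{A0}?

At the optimum, C_{D,max}/C_{A0} = (k₁/k₂)^[k₂/(k₂−k₁)].
= (1.61/0.0674)^(0.0674/(0.0674−1.61)) = (23.89)^(-0.04369) = 0.8705.

0.871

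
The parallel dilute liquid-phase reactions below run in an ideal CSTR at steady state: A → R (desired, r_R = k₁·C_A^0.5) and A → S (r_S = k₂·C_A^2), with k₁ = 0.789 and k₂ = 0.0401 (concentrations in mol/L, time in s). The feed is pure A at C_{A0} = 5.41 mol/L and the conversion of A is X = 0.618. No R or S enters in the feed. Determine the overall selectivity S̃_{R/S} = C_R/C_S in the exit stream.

Exit C_A = C_{A0}(1−X) = 5.41×0.382 = 2.067 mol/L.
In a CSTR the entire volume is at exit conditions, so r_R = 0.789×2.067^0.5 = 1.134 and r_S = 0.0401×2.067^2 = 0.1713.
Overall selectivity = C_R/C_S = r_Rτ/(r_Sτ) = r_R/r_S = 6.62.

6.62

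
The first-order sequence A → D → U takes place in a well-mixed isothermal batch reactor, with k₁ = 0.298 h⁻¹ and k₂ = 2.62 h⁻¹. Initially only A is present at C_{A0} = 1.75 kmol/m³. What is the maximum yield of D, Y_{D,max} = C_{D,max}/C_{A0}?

Evaluating C_D at t_opt = ln(k₂/k₁)/(k₂−k₁) gives C_{D,max}/C_{A0} = (k₁/k₂)^[k₂/(k₂−k₁)].
= (0.298/2.62)^(2.62/(2.62−0.298)) = (0.1137)^(1.128) = 0.08605.

0.0861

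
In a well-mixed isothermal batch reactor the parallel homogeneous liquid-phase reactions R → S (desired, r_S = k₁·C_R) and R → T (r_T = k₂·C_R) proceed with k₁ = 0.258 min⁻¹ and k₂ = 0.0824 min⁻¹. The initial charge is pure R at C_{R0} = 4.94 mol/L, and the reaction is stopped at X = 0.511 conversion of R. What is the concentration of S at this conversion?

C_R = C_{R0}(1−X) = 2.416 mol/L.
Both paths are first order in R, so the instantaneous fraction to S is constant: dC_S/d(−C_R) = k₁/(k₁+k₂) = 0.7579.
C_S = 0.7579·(C_{R0}−C_R) = 0.7579×2.524 = 1.91 mol/L.

1.91 mol/L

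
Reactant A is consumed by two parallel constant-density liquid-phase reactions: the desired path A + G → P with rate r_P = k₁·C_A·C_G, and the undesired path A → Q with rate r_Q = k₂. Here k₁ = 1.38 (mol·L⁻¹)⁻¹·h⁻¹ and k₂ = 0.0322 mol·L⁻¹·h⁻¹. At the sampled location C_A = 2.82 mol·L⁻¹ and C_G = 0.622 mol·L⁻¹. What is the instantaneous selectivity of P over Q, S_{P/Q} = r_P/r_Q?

75.2

S_{P/Q} = r_P/r_Q = (k₁·C_A·C_G)/(k₂) = (k₁/k₂)·C_A·C_G.
= (1.38×2.820×0.6220) / (0.0322) = 2.421/0.03220 = 75.2.
Since the desired path is higher order in A, keeping C_A high (PFR or concentrated feed) favours P.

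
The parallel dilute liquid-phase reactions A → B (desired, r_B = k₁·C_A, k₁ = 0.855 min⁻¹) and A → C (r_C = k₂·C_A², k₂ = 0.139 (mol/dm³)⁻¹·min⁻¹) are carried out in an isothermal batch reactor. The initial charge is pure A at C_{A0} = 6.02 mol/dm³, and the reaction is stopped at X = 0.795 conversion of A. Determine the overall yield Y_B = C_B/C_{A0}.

0.510

C_A = C_{A0}(1−X) = 1.234 mol/dm³.
Along a PFR/batch, dC_B/dC_A = −r_B/(r_B+r_C) = −k₁/(k₁+k₂·C_A).
Integrating from C_{A0} to C_A: C_B = (0.855/0.139)·ln[(0.855+0.139·6.02)/(0.855+0.139·1.23)] = 6.151·ln(1.692/1.027) = 3.073 mol/dm³.
Y_B = C_B/C_{A0} = 3.073/6.02 = 0.510.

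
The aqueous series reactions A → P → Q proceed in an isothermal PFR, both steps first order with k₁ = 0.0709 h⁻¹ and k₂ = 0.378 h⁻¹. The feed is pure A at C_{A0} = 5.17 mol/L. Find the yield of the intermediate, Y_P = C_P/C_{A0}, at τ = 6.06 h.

For first-order series with pure A initially, C_P(τ) = k₁C_{A0}/(k₂−k₁)·(e^(−k₁τ) − e^(−k₂τ)).
e^(−k₁τ) = e^(−0.0709×6.06) = e^(−0.4297) = 0.6507; e^(−k₂τ) = e^(−2.291) = 0.1012.
C_P = 0.0709×5.17/(0.378−0.0709) × (0.6507−0.1012) = 1.194×0.5495 = 0.6559 mol/L.
Y_P = C_P/C_{A0} = 0.6559/5.17 = 0.127.

0.127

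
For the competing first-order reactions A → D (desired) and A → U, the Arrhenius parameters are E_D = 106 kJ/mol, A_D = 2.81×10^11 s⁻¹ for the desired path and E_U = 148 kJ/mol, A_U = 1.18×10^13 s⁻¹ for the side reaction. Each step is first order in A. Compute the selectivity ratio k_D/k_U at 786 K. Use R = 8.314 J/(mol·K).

Since both paths have the same order in A, the concentration cancels and S_{D/U} = k_D/k_U = (A_D/A_U)·exp[(E_U−E_D)/(RT)].
(E_U−E_D)/(RT) = (148−106)×10³/(8.314×786) = 42000/6535 = 6.427.
k_D/k_U = (2.81×10^11/1.18×10^13)·exp(6.427) = 0.02381 × 618.4 = 14.7.
Since E_D < E_U, lowering the temperature improves selectivity toward D.

14.7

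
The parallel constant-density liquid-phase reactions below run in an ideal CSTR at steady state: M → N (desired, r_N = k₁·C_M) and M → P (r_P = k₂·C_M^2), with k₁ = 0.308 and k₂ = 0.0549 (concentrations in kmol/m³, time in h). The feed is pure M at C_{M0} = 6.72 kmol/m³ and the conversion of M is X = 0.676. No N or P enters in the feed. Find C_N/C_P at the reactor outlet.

Exit C_M = C_{M0}(1−X) = 6.72×0.324 = 2.177 kmol/m³.
A CSTR operates uniformly at the exit composition, giving r_N = 0.6706 and r_P = 0.2603 (each k·C_M^n at C_M = 2.177).
Overall selectivity = C_N/C_P = r_Nτ/(r_Pτ) = r_N/r_P = 2.58.

2.58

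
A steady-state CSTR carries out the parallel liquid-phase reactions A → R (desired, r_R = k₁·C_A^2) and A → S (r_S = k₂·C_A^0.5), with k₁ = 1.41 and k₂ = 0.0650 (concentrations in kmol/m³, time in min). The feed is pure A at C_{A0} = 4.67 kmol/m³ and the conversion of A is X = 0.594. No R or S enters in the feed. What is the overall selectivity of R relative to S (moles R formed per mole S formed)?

56.6

Exit C_A = C_{A0}(1−X) = 4.67×0.406 = 1.896 kmol/m³.
In a CSTR the entire volume is at exit conditions, so r_R = 1.41×1.896^2 = 5.069 and r_S = 0.0650×1.896^0.5 = 0.08950.
Overall selectivity = C_R/C_S = r_Rτ/(r_Sτ) = r_R/r_S = 56.6.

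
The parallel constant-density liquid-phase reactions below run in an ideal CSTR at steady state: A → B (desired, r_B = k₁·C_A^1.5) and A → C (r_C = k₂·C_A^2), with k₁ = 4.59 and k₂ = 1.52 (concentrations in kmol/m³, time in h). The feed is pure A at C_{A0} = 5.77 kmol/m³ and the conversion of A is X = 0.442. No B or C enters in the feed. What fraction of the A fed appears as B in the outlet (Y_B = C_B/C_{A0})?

0.277

Exit C_A = C_{A0}(1−X) = 5.77×0.558 = 3.220 kmol/m³.
A CSTR operates uniformly at the exit composition, giving r_B = 26.52 and r_C = 15.76 (each k·C_A^n at C_A = 3.220).
Fraction of consumed A going to B: r_B/(r_B+r_C) = 0.6273.
C_B = 0.6273·C_{A0}·X = 0.6273×5.77×0.442 = 1.60 kmol/m³; Y_B = C_B/C_{A0} = 0.277.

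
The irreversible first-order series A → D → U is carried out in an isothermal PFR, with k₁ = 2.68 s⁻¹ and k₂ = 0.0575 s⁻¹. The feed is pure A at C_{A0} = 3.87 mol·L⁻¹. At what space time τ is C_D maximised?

Setting dC_D/dτ = 0 gives τ_opt = ln(k₂/k₁)/(k₂−k₁).
= ln(0.0575/2.68)/(0.0575−2.68) = ln(0.02146)/-2.623 = -3.842/-2.623 = 1.46 s.

1.46 s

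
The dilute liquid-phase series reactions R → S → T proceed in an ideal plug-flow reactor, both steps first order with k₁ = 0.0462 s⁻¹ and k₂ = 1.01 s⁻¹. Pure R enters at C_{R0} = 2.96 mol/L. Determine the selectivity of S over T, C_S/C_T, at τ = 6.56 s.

For first-order series with pure R initially, C_S(τ) = k₁C_{R0}/(k₂−k₁)·(e^(−k₁τ) − e^(−k₂τ)).
e^(−k₁τ) = e^(−0.0462×6.56) = e^(−0.3031) = 0.7385; e^(−k₂τ) = e^(−6.626) = 0.001326.
C_S = 0.0462×2.96/(1.01−0.0462) × (0.7385−0.001326) = 0.1419×0.7372 = 0.1046 mol/L.
C_R = C_{R0}e^(−k₁τ) = 2.186 mol/L, so C_T = C_{R0}−C_R−C_S = 0.6693 mol/L; C_S/C_T = 0.156.

0.156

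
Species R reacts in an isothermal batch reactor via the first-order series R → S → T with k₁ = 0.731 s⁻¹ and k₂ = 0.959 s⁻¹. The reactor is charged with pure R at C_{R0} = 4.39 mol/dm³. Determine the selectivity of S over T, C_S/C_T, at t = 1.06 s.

1.43

The intermediate concentration in a first-order A→B→C sequence is C_S = k₁C_{R0}(e^(−k₁t) − e^(−k₂t))/(k₂−k₁).
e^(−k₁t) = e^(−0.731×1.06) = e^(−0.7749) = 0.4608; e^(−k₂t) = e^(−1.017) = 0.3618.
C_S = 0.731×4.39/(0.959−0.731) × (0.4608−0.3618) = 14.07×0.09892 = 1.392 mol/dm³.
C_R = C_{R0}e^(−k₁t) = 2.023 mol/dm³, so C_T = C_{R0}−C_R−C_S = 0.9749 mol/dm³; C_S/C_T = 1.43.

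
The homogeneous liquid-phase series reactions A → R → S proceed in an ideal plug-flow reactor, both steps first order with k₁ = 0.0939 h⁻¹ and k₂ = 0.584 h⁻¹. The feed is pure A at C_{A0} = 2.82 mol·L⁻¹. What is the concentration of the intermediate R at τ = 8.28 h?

The intermediate concentration in a first-order A→B→C sequence is C_R = k₁C_{A0}(e^(−k₁τ) − e^(−k₂τ))/(k₂−k₁).
e^(−k₁τ) = e^(−0.0939×8.28) = e^(−0.7775) = 0.4596; e^(−k₂τ) = e^(−4.836) = 0.007943.
C_R = 0.0939×2.82/(0.584−0.0939) × (0.4596−0.007943) = 0.5403×0.4516 = 0.2440 mol·L⁻¹.

0.244 mol·L⁻¹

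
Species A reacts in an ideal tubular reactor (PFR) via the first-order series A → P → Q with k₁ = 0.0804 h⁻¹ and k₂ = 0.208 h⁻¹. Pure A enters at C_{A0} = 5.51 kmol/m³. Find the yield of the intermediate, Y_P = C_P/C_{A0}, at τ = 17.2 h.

0.140

For first-order series with pure A initially, C_P(τ) = k₁C_{A0}/(k₂−k₁)·(e^(−k₁τ) − e^(−k₂τ)).
e^(−k₁τ) = e^(−0.0804×17.2) = e^(−1.383) = 0.2509; e^(−k₂τ) = e^(−3.578) = 0.02794.
C_P = 0.0804×5.51/(0.208−0.0804) × (0.2509−0.02794) = 3.472×0.2229 = 0.7739 kmol/m³.
Y_P = C_P/C_{A0} = 0.7739/5.51 = 0.140.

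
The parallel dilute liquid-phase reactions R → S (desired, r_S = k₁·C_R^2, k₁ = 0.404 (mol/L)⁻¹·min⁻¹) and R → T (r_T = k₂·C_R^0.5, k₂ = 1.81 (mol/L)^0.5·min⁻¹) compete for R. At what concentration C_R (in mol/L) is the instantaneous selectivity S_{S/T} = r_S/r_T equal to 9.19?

S_{S/T} = (k₁/k₂)·C_R^1.5 ⇒ C_R = (S·k₂/k₁)^(1/1.5).
= (9.19×1.81/0.404)^(0.6667) = (41.17)^(0.6667) = 11.9 mol/L.

11.9 mol/L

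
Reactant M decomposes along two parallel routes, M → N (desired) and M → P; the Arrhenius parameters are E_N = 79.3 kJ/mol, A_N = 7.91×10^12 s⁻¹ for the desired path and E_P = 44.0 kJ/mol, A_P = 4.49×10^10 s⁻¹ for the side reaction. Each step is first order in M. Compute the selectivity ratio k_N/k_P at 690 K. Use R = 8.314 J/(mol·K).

With equal orders, S_{N/P} = k_N/k_P = (A_N/A_P)·exp[(E_P−E_N)/(RT)].
(E_P−E_N)/(RT) = (44.0−79.3)×10³/(8.314×690) = -35300/5737 = -6.153.
k_N/k_P = (7.91×10^12/4.49×10^10)·exp(-6.153) = 176.2 × 0.002126 = 0.375.

0.375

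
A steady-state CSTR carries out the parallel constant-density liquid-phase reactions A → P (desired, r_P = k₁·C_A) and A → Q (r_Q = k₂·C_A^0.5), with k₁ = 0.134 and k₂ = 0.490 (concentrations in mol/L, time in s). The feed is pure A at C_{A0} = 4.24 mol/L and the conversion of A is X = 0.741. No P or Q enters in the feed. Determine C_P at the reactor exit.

0.700 mol/L

Exit C_A = C_{A0}(1−X) = 4.24×0.259 = 1.098 mol/L.
A CSTR operates uniformly at the exit composition, giving r_P = 0.1472 and r_Q = 0.5135 (each k·C_A^n at C_A = 1.098).
Fraction of consumed A going to P: r_P/(r_P+r_Q) = 0.2227.
C_P = 0.2227·C_{A0}·X = 0.2227×4.24×0.741 = 0.700 mol/L.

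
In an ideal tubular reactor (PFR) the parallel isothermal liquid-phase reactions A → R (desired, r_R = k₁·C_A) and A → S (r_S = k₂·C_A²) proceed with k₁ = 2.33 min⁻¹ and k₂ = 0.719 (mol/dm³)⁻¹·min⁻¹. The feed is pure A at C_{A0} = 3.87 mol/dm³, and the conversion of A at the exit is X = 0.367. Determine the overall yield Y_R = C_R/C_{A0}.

C_A = C_{A0}(1−X) = 2.450 mol/dm³.
Along a PFR/batch, dC_R/dC_A = −r_R/(r_R+r_S) = −k₁/(k₁+k₂·C_A).
Integrating from C_{A0} to C_A: C_R = (2.33/0.719)·ln[(2.33+0.719·3.87)/(2.33+0.719·2.45)] = 3.241·ln(5.113/4.091) = 0.7221 mol/dm³.
Y_R = C_R/C_{A0} = 0.7221/3.87 = 0.187.

0.187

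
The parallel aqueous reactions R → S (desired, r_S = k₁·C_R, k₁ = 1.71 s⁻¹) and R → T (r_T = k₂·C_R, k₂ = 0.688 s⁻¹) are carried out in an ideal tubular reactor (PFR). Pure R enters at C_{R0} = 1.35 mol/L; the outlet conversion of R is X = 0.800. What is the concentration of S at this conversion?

0.770 mol/L

C_R = C_{R0}(1−X) = 0.2700 mol/L.
Both paths are first order in R, so the instantaneous fraction to S is constant: dC_S/d(−C_R) = k₁/(k₁+k₂) = 0.7131.
C_S = 0.7131·(C_{R0}−C_R) = 0.7131×1.080 = 0.770 mol/L.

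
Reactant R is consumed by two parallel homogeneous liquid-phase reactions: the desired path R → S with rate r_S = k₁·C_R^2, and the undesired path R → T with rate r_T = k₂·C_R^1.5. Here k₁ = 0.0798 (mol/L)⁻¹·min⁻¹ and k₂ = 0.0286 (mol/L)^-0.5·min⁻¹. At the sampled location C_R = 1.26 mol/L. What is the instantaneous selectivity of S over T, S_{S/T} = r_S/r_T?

S_{S/T} = r_S/r_T = (k₁·C_R^2)/(k₂·C_R^1.5) = (k₁/k₂)·C_R^0.5.
= (0.0798×1.260^2) / (0.0286×1.260^1.5) = 0.1267/0.04045 = 3.13.

3.13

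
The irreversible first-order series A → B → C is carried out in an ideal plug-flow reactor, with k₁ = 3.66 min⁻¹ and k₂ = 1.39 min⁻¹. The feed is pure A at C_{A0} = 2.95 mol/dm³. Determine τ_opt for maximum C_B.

0.427 min

The intermediate peaks when r₁ = r₂, i.e. k₁e^(−k₁τ) = k₂e^(−k₂τ), giving τ_opt = ln(k₂/k₁)/(k₂−k₁).
= ln(1.39/3.66)/(1.39−3.66) = ln(0.3798)/-2.270 = -0.9682/-2.270 = 0.427 min.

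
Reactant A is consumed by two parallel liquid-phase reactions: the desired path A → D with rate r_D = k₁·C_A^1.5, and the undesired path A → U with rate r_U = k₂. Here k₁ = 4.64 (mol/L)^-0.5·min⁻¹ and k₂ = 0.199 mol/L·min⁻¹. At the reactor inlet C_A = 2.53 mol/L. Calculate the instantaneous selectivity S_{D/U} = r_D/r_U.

93.8

S_{D/U} = r_D/r_U = (k₁·C_A^1.5)/(k₂) = (k₁/k₂)·C_A^1.5.
= (4.64×2.530^1.5) / (0.199) = 18.67/0.1990 = 93.8.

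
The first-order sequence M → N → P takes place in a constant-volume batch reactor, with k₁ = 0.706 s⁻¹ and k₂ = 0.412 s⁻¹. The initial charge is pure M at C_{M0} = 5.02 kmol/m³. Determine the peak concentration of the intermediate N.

At the optimum, C_{N,max}/C_{M0} = (k₁/k₂)^[k₂/(k₂−k₁)].
= (0.706/0.412)^(0.412/(0.412−0.706)) = (1.714)^(-1.401) = 0.4701.
C_{N,max} = 0.4701×5.02 = 2.36 kmol/m³.

2.36 kmol/m³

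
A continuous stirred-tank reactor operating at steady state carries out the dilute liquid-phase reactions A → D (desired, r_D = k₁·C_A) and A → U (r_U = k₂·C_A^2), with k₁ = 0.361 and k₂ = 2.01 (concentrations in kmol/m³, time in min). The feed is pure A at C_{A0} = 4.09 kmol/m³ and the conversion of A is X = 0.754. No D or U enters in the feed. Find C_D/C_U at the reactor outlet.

Exit C_A = C_{A0}(1−X) = 4.09×0.246 = 1.006 kmol/m³.
A CSTR operates uniformly at the exit composition, giving r_D = 0.3632 and r_U = 2.035 (each k·C_A^n at C_A = 1.006).
Overall selectivity = C_D/C_U = r_Dτ/(r_Uτ) = r_D/r_U = 0.179.

0.179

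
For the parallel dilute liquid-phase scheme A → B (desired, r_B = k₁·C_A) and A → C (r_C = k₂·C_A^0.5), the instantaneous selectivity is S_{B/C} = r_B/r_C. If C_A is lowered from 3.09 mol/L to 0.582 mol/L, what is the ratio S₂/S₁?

0.434

S_{B/C} = (k₁/k₂)·C_A^0.5, so S₂/S₁ = (C_{A,2}/C_{A,1})^0.5.
= (0.582/3.09)^0.5 = (0.1883)^0.5 = 0.434.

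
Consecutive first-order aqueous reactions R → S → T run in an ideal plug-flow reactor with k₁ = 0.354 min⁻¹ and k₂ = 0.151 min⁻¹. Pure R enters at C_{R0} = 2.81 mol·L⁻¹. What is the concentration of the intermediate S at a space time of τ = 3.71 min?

1.48 mol·L⁻¹

The intermediate concentration in a first-order A→B→C sequence is C_S = k₁C_{R0}(e^(−k₁τ) − e^(−k₂τ))/(k₂−k₁).
e^(−k₁τ) = e^(−0.354×3.71) = e^(−1.313) = 0.2689; e^(−k₂τ) = e^(−0.5602) = 0.5711.
C_S = 0.354×2.81/(0.151−0.354) × (0.2689−0.5711) = (-4.900)×(-0.3022) = 1.481 mol·L⁻¹.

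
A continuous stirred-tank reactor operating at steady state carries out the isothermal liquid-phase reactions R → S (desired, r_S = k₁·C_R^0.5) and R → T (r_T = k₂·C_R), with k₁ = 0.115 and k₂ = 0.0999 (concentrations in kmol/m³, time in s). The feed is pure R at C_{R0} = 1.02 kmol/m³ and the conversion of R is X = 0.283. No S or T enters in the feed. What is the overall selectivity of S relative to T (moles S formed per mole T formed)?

1.35

Exit C_R = C_{R0}(1−X) = 1.02×0.717 = 0.7313 kmol/m³.
A CSTR operates uniformly at the exit composition, giving r_S = 0.09835 and r_T = 0.07306 (each k·C_R^n at C_R = 0.7313).
Overall selectivity = C_S/C_T = r_Sτ/(r_Tτ) = r_S/r_T = 1.35.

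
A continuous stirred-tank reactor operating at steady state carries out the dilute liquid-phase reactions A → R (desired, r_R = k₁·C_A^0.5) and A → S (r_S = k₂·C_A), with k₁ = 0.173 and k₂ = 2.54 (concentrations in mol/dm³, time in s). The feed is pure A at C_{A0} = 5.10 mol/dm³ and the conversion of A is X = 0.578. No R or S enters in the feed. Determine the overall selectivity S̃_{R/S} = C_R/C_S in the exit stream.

Exit C_A = C_{A0}(1−X) = 5.10×0.422 = 2.152 mol/dm³.
A CSTR operates uniformly at the exit composition, giving r_R = 0.2538 and r_S = 5.467 (each k·C_A^n at C_A = 2.152).
Overall selectivity = C_R/C_S = r_Rτ/(r_Sτ) = r_R/r_S = 0.0464.

0.0464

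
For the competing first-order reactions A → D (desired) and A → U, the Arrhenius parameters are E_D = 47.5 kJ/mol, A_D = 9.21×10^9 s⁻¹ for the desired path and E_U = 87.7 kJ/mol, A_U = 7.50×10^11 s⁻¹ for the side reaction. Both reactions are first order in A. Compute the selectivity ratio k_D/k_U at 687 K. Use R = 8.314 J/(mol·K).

Since both paths have the same order in A, the concentration cancels and S_{D/U} = k_D/k_U = (A_D/A_U)·exp[(E_U−E_D)/(RT)].
(E_U−E_D)/(RT) = (87.7−47.5)×10³/(8.314×687) = 40200/5712 = 7.038.
k_D/k_U = (9.21×10^9/7.50×10^11)·exp(7.038) = 0.01228 × 1139 = 14.0.

14.0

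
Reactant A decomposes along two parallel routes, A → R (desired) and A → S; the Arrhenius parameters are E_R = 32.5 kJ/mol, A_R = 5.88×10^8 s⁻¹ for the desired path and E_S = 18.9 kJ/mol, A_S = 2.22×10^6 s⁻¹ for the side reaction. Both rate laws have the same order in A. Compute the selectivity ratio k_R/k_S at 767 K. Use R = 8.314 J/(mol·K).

31.4

With equal orders, S_{R/S} = k_R/k_S = (A_R/A_S)·exp[(E_S−E_R)/(RT)].
(E_S−E_R)/(RT) = (18.9−32.5)×10³/(8.314×767) = -13600/6377 = -2.133.
k_R/k_S = (5.88×10^8/2.22×10^6)·exp(-2.133) = 264.9 × 0.1185 = 31.4.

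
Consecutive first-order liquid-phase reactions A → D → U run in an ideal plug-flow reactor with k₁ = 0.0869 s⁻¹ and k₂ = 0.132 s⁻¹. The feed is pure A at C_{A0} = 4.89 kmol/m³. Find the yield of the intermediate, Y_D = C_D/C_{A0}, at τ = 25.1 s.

0.147

For first-order series with pure A initially, C_D(τ) = k₁C_{A0}/(k₂−k₁)·(e^(−k₁τ) − e^(−k₂τ)).
e^(−k₁τ) = e^(−0.0869×25.1) = e^(−2.181) = 0.1129; e^(−k₂τ) = e^(−3.313) = 0.03640.
C_D = 0.0869×4.89/(0.132−0.0869) × (0.1129−0.03640) = 9.422×0.07651 = 0.7209 kmol/m³.
Y_D = C_D/C_{A0} = 0.7209/4.89 = 0.147.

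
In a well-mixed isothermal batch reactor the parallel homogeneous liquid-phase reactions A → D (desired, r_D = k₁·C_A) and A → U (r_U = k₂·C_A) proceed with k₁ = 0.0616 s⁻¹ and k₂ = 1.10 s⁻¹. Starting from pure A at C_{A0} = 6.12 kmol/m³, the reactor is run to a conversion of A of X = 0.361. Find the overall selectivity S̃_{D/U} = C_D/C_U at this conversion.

C_A = C_{A0}(1−X) = 3.911 kmol/m³.
Both paths are first order in A, so the instantaneous fraction to D is constant: dC_D/d(−C_A) = k₁/(k₁+k₂) = 0.05303.
C_D = 0.05303·(C_{A0}−C_A) = 0.05303×2.209 = 0.117 kmol/m³.
C_U = (C_{A0}−C_A)−C_D = 2.092 kmol/m³; S̃_{D/U} = 0.1172/2.092 = 0.0560.

0.0560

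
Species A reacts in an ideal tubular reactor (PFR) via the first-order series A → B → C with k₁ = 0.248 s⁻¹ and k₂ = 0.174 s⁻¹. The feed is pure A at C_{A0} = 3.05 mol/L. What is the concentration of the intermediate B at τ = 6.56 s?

Solving the coupled first-order balances gives C_B(τ) = [k₁/(k₂−k₁)]·C_{A0}·(e^(−k₁τ) − e^(−k₂τ)).
e^(−k₁τ) = e^(−0.248×6.56) = e^(−1.627) = 0.1965; e^(−k₂τ) = e^(−1.141) = 0.3194.
C_B = 0.248×3.05/(0.174−0.248) × (0.1965−0.3194) = (-10.22)×(-0.1228) = 1.255 mol/L.

1.26 mol/L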